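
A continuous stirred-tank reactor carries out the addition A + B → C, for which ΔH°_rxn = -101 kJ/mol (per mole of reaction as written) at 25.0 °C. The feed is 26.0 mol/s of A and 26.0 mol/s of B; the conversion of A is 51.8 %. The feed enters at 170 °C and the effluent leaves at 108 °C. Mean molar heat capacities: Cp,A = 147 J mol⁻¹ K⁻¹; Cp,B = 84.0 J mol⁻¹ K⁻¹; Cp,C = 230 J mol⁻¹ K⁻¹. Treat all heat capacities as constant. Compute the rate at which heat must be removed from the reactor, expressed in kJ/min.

Extent of reaction ξ = 0.518 × 26.0 = 13.468 mol/s
Reaction term: ξ·ΔH°_rxn = 13.468 × -101 = -1360.3 kJ/s
Sensible, feed 170→25 °C: -870.87 kJ/s
Outlet flows (mol/s): A 12.532, B 12.532, C 13.468
Sensible, products 25→108 °C: 497.38 kJ/s
Q = ΔH = -1733.8 kJ/s = -1733.8 kW
Heat removed = 104030 kJ/min

Q_out = 104000 kJ/min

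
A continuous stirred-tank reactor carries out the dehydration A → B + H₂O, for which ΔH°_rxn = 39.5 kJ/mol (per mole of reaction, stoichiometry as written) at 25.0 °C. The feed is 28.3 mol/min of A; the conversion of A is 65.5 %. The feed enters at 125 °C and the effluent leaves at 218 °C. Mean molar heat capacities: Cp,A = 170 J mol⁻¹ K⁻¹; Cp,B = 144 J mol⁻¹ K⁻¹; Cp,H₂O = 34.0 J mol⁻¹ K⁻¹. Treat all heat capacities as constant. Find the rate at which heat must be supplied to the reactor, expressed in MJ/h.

Q_in = 72.5 MJ/h

Extent of reaction ξ = 0.655 × 28.3 = 18.537 mol/min
Reaction term: ξ·ΔH°_rxn = 18.537 × 39.5 = 732.19 kJ/min
Sensible, feed 125→25 °C: -481.1 kJ/min
Outlet flows (mol/min): A 9.7635, B 18.537, H₂O 18.537
Sensible, products 25→218 °C: 957.14 kJ/min
Q = ΔH = 1208.2 kJ/min = 20.137 kW
Heat supplied = 72.494 MJ/h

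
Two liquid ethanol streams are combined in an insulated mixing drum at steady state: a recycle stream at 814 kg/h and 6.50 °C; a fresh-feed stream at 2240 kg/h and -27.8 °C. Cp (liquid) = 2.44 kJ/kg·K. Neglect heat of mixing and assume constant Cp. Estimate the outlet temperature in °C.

Adiabatic, steady state ⇒ Σ ṁᵢCp,ᵢ(T_out − Tᵢ) = 0
T_out = Σ ṁᵢCp,ᵢTᵢ / Σ ṁᵢCp,ᵢ
      = -139030 / 7451.8 = -18.658 °C

T_out = -18.7 °C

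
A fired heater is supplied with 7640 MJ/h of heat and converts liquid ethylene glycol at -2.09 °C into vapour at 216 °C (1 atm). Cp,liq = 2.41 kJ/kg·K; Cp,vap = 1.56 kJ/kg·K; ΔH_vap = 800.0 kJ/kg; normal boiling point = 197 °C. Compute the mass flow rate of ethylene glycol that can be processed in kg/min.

Δh = 2.41×(197−-2.09) + 800.0 + 1.56×(216−197) = 1309.4 kJ/kg
Q = 7640 MJ/h = 2122.2 kJ/s = 127330 kJ/min
ṁ = Q/Δh = 127330 / 1309.4 = 97.242 kg/min

ṁ = 97.2 kg/min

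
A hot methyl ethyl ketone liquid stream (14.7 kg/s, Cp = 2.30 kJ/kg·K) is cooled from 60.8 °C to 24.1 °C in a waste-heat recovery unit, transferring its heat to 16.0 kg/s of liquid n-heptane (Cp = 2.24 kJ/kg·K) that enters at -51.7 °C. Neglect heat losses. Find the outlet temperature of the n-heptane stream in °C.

Heat released by hot stream: Q = 14.7 × 2.30 × (60.8 − 24.1) = 1240.8 kJ/s
Energy balance on cold side (adiabatic exchanger): Q = ṁ_c·Cp_c·(T_c,out − T_c,in)
T_c,out = -51.7 + 1240.8/(16.0 × 2.24) = -17.079 °C

T_c,out = -17.1 °C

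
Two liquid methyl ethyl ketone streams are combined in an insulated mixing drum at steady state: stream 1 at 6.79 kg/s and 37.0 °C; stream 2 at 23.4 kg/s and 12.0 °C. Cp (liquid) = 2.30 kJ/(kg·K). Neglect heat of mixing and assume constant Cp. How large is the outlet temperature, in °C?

Adiabatic, steady state ⇒ Σ ṁᵢCp,ᵢ(T_out − Tᵢ) = 0
Σ ṁᵢCp,ᵢTᵢ = 6.79×2.30×37.0 + 23.4×2.30×12.0 = 1223.7
Σ ṁᵢCp,ᵢ = 6.79×2.30 + 23.4×2.30 = 69.437
T_out = 1223.7 / 69.437 = 17.623 °C

T_out = 17.6 °C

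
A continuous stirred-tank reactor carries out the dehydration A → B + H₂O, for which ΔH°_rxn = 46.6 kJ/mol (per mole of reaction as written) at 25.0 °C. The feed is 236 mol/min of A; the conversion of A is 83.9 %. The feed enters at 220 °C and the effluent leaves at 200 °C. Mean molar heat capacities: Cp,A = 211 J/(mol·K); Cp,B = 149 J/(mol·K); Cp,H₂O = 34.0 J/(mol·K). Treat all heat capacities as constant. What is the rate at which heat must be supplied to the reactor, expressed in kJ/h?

Q_in = 436000 kJ/h

Extent of reaction ξ = 0.839 × 236 = 198 mol/min
Reaction term: ξ·ΔH°_rxn = 198 × 46.6 = 9227 kJ/min
Sensible, feed 220→25 °C: -9710.2 kJ/min
Outlet flows (mol/min): A 37.996, B 198, H₂O 198
Sensible, products 25→200 °C: 7744.1 kJ/min
Q = ΔH = 7260.8 kJ/min = 121.01 kW
Heat supplied = 435650 kJ/h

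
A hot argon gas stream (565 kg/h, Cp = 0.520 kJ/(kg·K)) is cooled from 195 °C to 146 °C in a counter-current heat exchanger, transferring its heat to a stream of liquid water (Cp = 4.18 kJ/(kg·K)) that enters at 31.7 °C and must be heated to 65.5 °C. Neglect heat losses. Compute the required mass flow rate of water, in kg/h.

ṁ_c = 102 kg/h

Heat released by hot stream: Q = 565 × 0.520 × (195 − 146) = 14396 kJ/h
Energy balance on cold side (adiabatic exchanger): Q = ṁ_c·Cp_c·(T_c,out − T_c,in)
ṁ_c = 14396 / [4.18 × (65.5 − 31.7)] = 101.9 kg/h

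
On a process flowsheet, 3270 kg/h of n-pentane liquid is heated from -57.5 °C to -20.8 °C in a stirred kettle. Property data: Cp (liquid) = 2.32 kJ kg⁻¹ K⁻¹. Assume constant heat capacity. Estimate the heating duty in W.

Q = 77300 W

Q = ṁ·Cp·ΔT = 3270 × 2.32 × (-20.8 − -57.5) = 278420 kJ/h
Converting: 278420 / 3600 s = 77.339 kW
Heating duty = 77339 W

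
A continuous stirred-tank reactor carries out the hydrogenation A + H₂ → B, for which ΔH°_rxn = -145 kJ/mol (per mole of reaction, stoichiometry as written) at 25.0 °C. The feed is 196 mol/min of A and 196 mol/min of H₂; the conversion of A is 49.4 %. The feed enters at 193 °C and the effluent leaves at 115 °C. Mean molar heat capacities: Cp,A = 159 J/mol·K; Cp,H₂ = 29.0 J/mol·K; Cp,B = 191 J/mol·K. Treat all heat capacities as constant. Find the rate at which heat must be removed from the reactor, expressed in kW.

Extent of reaction ξ = 0.494 × 196 = 96.824 mol/min
Reaction term: ξ·ΔH°_rxn = 96.824 × -145 = -14039 kJ/min
Sensible, feed 193→25 °C: -6190.5 kJ/min
Outlet flows (mol/min): A 99.176, H₂ 99.176, B 96.824
Sensible, products 25→115 °C: 3342.5 kJ/min
Q = ΔH = -16887 kJ/min = -281.46 kW
Heat removed = 281.46 kW

Q_out = 281 kW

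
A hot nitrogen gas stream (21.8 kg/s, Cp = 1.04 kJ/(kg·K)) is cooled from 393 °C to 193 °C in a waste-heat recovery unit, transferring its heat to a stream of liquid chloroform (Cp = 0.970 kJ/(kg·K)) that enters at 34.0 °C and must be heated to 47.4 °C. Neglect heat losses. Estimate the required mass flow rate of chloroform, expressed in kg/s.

ṁ_c = 349 kg/s

Heat released by hot stream: Q = 21.8 × 1.04 × (393 − 193) = 4534.4 kJ/s
Energy balance on cold side (adiabatic exchanger): Q = ṁ_c·Cp_c·(T_c,out − T_c,in)
ṁ_c = 4534.4 / [0.970 × (47.4 − 34.0)] = 348.85 kg/s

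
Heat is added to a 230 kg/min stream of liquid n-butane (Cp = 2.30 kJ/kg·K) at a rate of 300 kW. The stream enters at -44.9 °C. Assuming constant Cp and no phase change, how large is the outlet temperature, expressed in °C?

Q = 300 kW = 18000 kJ/min
ΔT = Q/(ṁ·Cp) = 18000/(230×2.30) = 34.026 K
T_out = -44.9 + 34.026 = -10.874 °C

T_out = -10.9 °C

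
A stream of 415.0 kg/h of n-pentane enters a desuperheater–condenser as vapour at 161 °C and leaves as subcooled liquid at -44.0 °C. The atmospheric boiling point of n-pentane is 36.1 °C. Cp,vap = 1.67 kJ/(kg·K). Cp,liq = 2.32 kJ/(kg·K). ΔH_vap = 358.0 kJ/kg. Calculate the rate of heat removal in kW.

vapour 161→36.1 °C: -208.58 kJ/kg
condensation at 36.1 °C: -358 kJ/kg
liquid 36.1→-44.0 °C: -185.83 kJ/kg
Δh = -208.58 + -358 + -185.83 = -752.41 kJ/kg
Q = ṁ·Δh = 415.0 kg/h × -752.41 kJ/kg = -312250 kJ/h
|Q| = 86.737 kW

Q_c = 86.7 kW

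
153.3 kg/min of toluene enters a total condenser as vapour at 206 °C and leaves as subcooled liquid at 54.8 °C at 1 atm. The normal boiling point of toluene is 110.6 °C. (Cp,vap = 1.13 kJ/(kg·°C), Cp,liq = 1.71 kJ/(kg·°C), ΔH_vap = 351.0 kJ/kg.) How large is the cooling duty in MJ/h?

vapour 206→110.6 °C: -107.8 kJ/kg
condensation at 110.6 °C: -351 kJ/kg
liquid 110.6→54.8 °C: -95.418 kJ/kg
Δh = -107.8 + -351 + -95.418 = -554.22 kJ/kg
Q = ṁ·Δh = 153.3 kg/min × -554.22 kJ/kg = -84962 kJ/min
|Q| = 1416 kW = 5097.7 MJ/h

Q_c = 5100 MJ/h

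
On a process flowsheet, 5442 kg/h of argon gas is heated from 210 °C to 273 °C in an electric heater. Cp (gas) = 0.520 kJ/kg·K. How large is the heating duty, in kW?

Q = 49.5 kW

Q = ṁ·Cp·ΔT = 5442 × 0.520 × (273 − 210) = 178280 kJ/h
Converting: 178280 / 3600 s = 49.522 kW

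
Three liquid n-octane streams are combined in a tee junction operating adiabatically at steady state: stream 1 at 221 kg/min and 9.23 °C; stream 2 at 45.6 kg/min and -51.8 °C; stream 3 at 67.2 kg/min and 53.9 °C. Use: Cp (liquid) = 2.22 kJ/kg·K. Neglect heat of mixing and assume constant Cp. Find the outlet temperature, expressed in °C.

Energy balance with Q = 0: Σ ṁᵢCp,ᵢ(T_out − Tᵢ) = 0
T_out = Σ ṁᵢCp,ᵢTᵢ / Σ ṁᵢCp,ᵢ
      = 7325.6 / 741.04 = 9.8857 °C

T_out = 9.89 °C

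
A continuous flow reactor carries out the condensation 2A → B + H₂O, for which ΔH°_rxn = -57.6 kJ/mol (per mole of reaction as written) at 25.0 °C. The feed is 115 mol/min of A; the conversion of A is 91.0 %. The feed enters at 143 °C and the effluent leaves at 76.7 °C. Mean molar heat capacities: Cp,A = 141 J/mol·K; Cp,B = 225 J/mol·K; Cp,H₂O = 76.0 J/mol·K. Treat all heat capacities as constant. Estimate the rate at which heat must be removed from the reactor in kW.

Extent of reaction ξ = 0.910 × 115 / 2 = 52.325 mol/min
Reaction term: ξ·ΔH°_rxn = 52.325 × -57.6 = -3013.9 kJ/min
Sensible, feed 143→25 °C: -1913.4 kJ/min
Outlet flows (mol/min): A 10.35, B 52.325, H₂O 52.325
Sensible, products 25→76.7 °C: 889.71 kJ/min
Q = ΔH = -4037.6 kJ/min = -67.293 kW
Heat removed = 67.293 kW

Q_out = 67.3 kW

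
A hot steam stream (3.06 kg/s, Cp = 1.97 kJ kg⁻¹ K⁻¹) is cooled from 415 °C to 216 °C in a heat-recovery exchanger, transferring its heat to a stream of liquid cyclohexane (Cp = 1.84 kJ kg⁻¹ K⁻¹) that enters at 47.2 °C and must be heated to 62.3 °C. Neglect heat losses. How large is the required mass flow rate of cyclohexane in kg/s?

Heat released by hot stream: Q = 3.06 × 1.97 × (415 − 216) = 1199.6 kJ/s
Energy balance on cold side (adiabatic exchanger): Q = ṁ_c·Cp_c·(T_c,out − T_c,in)
ṁ_c = 1199.6 / [1.84 × (62.3 − 47.2)] = 43.176 kg/s

ṁ_c = 43.2 kg/s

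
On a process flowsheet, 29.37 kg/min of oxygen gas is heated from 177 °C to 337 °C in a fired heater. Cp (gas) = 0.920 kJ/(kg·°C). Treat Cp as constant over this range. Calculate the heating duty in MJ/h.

Q = 259 MJ/h

Q = ṁ·Cp·ΔT = 29.37 × 0.920 × (337 − 177) = 4323.3 kJ/min
Converting: 4323.3 / 60 s = 72.054 kW
Heating duty = 259.4 MJ/h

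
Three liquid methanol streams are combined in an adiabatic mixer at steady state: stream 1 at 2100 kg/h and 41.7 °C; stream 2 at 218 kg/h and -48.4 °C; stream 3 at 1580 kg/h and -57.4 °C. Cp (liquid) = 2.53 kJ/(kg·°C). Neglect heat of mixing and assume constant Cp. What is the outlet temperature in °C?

Energy balance with Q = 0: Σ ṁᵢCp,ᵢ(T_out − Tᵢ) = 0
T_out = Σ ṁᵢCp,ᵢTᵢ / Σ ṁᵢCp,ᵢ
      = -34593 / 9861.9 = -3.5077 °C

T_out = -3.51 °C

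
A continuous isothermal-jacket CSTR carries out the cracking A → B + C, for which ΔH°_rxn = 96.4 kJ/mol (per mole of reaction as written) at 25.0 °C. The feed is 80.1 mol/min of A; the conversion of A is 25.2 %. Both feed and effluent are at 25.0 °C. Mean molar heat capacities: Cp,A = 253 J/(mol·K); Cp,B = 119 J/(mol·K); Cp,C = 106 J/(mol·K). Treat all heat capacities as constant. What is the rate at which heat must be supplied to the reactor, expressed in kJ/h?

Q_in = 117000 kJ/h

Extent of reaction ξ = 0.252 × 80.1 = 20.185 mol/min
Reaction term: ξ·ΔH°_rxn = 20.185 × 96.4 = 1945.9 kJ/min
Q = ΔH = 1945.9 kJ/min = 32.431 kW
Heat supplied = 116750 kJ/h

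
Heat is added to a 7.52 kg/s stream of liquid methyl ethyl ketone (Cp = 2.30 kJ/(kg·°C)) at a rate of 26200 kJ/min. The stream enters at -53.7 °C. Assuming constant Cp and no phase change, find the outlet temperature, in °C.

Q = 26200 kJ/min = 436.67 kJ/s
ΔT = Q/(ṁ·Cp) = 436.67/(7.52×2.30) = 25.247 K
T_out = -53.7 + 25.247 = -28.453 °C

T_out = -28.5 °C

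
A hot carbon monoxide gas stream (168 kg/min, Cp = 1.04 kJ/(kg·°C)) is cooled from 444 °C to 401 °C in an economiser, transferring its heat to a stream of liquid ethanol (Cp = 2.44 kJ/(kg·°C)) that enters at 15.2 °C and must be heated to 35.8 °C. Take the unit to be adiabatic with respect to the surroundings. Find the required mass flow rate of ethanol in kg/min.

Heat released by hot stream: Q = 168 × 1.04 × (444 − 401) = 7513 kJ/min
Energy balance on cold side (adiabatic exchanger): Q = ṁ_c·Cp_c·(T_c,out − T_c,in)
ṁ_c = 7513 / [2.44 × (35.8 − 15.2)] = 149.47 kg/min

ṁ_c = 149 kg/min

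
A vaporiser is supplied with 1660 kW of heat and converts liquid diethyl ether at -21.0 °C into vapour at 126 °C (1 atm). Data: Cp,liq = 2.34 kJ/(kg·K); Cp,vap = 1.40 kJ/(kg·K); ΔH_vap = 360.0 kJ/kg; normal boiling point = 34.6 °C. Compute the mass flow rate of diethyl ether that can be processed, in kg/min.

ṁ = 161 kg/min

Δh = 2.34×(34.6−-21.0) + 360.0 + 1.40×(126−34.6) = 618.06 kJ/kg
Q = 1660 kW = 1660 kJ/s = 99600 kJ/min
ṁ = Q/Δh = 99600 / 618.06 = 161.15 kg/min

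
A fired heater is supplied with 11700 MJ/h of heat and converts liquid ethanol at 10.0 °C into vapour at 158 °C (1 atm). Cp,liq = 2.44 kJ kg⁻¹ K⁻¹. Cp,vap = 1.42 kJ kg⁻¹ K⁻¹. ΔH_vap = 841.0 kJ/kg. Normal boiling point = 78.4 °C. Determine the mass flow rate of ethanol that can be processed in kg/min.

ṁ = 174 kg/min

Δh = 2.44×(78.4−10.0) + 841.0 + 1.42×(158−78.4) = 1120.9 kJ/kg
Q = 11700 MJ/h = 3250 kJ/s = 195000 kJ/min
ṁ = Q/Δh = 195000 / 1120.9 = 173.96 kg/min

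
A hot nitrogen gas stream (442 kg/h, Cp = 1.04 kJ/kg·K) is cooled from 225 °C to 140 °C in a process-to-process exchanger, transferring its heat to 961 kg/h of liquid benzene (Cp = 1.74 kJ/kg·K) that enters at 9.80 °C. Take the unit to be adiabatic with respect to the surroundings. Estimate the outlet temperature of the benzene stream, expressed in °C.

Heat released by hot stream: Q = 442 × 1.04 × (225 − 140) = 39073 kJ/h
Energy balance on cold side (adiabatic exchanger): Q = ṁ_c·Cp_c·(T_c,out − T_c,in)
T_c,out = 9.80 + 39073/(961 × 1.74) = 33.167 °C

T_c,out = 33.2 °C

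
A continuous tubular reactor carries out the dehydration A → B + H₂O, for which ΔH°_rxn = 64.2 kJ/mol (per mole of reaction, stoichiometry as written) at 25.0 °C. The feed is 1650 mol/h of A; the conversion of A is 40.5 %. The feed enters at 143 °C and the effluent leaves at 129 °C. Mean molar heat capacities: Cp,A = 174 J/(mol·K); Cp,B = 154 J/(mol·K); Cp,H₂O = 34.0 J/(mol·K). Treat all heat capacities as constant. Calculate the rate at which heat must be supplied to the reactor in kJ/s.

Extent of reaction ξ = 0.405 × 1650 = 668.25 mol/h
Reaction term: ξ·ΔH°_rxn = 668.25 × 64.2 = 42902 kJ/h
Sensible, feed 143→25 °C: -33878 kJ/h
Outlet flows (mol/h): A 981.75, B 668.25, H₂O 668.25
Sensible, products 25→129 °C: 30831 kJ/h
Q = ΔH = 39855 kJ/h = 11.071 kW
Heat supplied = 11.071 kJ/s

Q_in = 11.1 kJ/s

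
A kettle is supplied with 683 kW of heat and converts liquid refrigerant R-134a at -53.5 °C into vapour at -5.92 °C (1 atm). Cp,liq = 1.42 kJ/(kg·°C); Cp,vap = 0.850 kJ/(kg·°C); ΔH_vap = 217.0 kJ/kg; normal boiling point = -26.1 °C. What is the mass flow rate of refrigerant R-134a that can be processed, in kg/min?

Δh = 1.42×(-26.1−-53.5) + 217.0 + 0.850×(-5.92−-26.1) = 273.06 kJ/kg
Q = 683 kW = 683 kJ/s = 40980 kJ/min
ṁ = Q/Δh = 40980 / 273.06 = 150.08 kg/min

ṁ = 150 kg/min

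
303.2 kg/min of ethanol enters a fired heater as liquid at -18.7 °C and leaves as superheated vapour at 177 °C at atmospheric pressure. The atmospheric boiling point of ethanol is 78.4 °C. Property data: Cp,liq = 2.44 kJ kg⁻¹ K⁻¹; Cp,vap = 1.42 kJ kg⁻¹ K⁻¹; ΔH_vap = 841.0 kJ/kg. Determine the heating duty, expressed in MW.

liquid -18.7→78.4 °C: 236.92 kJ/kg
vaporisation at 78.4 °C: 841 kJ/kg
vapour 78.4→177 °C: 140.01 kJ/kg
Δh = 236.92 + 841 + 140.01 = 1217.9 kJ/kg
Q = ṁ·Δh = 303.2 kg/min × 1217.9 kJ/kg = 369280 kJ/min
|Q| = 6154.6 kW = 6.1546 MW

Q = 6.15 MW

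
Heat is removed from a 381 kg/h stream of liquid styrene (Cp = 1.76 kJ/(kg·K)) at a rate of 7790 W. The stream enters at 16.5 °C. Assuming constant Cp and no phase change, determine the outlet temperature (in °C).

T_out = -25.3 °C

Q = 7790 W = 28044 kJ/h
ΔT = Q/(ṁ·Cp) = 28044/(381×1.76) = 41.822 K
T_out = 16.5 − 41.822 = -25.322 °C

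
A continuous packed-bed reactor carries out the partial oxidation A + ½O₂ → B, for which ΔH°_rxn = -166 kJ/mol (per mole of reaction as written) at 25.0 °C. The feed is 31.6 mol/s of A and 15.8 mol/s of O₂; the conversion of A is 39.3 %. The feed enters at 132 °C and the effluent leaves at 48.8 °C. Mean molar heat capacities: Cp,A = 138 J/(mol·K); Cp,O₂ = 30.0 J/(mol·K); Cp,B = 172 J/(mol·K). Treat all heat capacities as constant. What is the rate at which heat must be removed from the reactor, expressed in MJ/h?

Q_out = 8850 MJ/h

Extent of reaction ξ = 0.393 × 31.6 = 12.419 mol/s
Reaction term: ξ·ΔH°_rxn = 12.419 × -166 = -2061.5 kJ/s
Sensible, feed 132→25 °C: -517.32 kJ/s
Outlet flows (mol/s): A 19.181, O₂ 9.5906, B 12.419
Sensible, products 25→48.8 °C: 120.68 kJ/s
Q = ΔH = -2458.2 kJ/s = -2458.2 kW
Heat removed = 8849.4 MJ/h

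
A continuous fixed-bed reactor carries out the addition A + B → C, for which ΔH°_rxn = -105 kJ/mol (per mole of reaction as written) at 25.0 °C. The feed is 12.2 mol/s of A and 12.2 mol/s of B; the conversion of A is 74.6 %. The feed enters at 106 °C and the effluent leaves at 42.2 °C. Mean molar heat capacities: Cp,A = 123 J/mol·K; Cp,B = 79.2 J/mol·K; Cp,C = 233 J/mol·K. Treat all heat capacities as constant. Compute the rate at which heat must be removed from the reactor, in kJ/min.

Q_out = 66500 kJ/min

Extent of reaction ξ = 0.746 × 12.2 = 9.1012 mol/s
Reaction term: ξ·ΔH°_rxn = 9.1012 × -105 = -955.63 kJ/s
Sensible, feed 106→25 °C: -199.81 kJ/s
Outlet flows (mol/s): A 3.0988, B 3.0988, C 9.1012
Sensible, products 25→42.2 °C: 47.251 kJ/s
Q = ΔH = -1108.2 kJ/s = -1108.2 kW
Heat removed = 66491 kJ/min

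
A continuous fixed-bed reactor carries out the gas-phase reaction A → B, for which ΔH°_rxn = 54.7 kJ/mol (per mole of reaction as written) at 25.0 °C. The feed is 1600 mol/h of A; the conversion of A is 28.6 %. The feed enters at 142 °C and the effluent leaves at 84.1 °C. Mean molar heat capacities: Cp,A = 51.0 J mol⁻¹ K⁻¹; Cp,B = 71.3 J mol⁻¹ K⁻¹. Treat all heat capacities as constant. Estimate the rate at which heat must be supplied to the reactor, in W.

Q_in = 5790 W

Extent of reaction ξ = 0.286 × 1600 = 457.6 mol/h
Reaction term: ξ·ΔH°_rxn = 457.6 × 54.7 = 25031 kJ/h
Sensible, feed 142→25 °C: -9547.2 kJ/h
Outlet flows (mol/h): A 1142.4, B 457.6
Sensible, products 25→84.1 °C: 5371.6 kJ/h
Q = ΔH = 20855 kJ/h = 5.7931 kW
Heat supplied = 5793.1 W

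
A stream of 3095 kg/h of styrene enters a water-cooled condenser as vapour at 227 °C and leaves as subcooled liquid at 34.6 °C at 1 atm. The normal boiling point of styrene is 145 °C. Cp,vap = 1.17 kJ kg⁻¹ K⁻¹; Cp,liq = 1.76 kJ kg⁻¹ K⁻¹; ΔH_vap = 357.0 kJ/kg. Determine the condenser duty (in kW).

vapour 227→145 °C: -95.94 kJ/kg
condensation at 145 °C: -357 kJ/kg
liquid 145→34.6 °C: -194.3 kJ/kg
Δh = -95.94 + -357 + -194.3 = -647.24 kJ/kg
Q = ṁ·Δh = 3095 kg/h × -647.24 kJ/kg = -2.0032e+06 kJ/h
|Q| = 556.45 kW

Q_c = 556 kW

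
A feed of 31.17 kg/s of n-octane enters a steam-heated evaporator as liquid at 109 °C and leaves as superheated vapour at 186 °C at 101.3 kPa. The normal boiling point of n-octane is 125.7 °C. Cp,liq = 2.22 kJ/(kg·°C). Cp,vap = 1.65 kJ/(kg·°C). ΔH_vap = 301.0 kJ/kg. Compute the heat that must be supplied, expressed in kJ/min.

Q = 818000 kJ/min

liquid 109→125.7 °C: 37.074 kJ/kg
vaporisation at 125.7 °C: 301 kJ/kg
vapour 125.7→186 °C: 99.495 kJ/kg
Δh = 37.074 + 301 + 99.495 = 437.57 kJ/kg
Q = ṁ·Δh = 31.17 kg/s × 437.57 kJ/kg = 13639 kJ/s
|Q| = 13639 kW = 818340 kJ/min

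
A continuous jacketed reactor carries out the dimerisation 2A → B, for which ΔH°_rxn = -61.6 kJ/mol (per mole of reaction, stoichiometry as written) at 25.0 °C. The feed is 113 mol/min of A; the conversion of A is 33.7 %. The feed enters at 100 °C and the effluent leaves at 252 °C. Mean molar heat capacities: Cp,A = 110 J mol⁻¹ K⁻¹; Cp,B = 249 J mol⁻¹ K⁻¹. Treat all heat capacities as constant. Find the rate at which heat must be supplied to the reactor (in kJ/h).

Q_in = 50500 kJ/h

Extent of reaction ξ = 0.337 × 113 / 2 = 19.041 mol/min
Reaction term: ξ·ΔH°_rxn = 19.041 × -61.6 = -1172.9 kJ/min
Sensible, feed 100→25 °C: -932.25 kJ/min
Outlet flows (mol/min): A 74.919, B 19.041
Sensible, products 25→252 °C: 2947 kJ/min
Q = ΔH = 841.81 kJ/min = 14.03 kW
Heat supplied = 50509 kJ/h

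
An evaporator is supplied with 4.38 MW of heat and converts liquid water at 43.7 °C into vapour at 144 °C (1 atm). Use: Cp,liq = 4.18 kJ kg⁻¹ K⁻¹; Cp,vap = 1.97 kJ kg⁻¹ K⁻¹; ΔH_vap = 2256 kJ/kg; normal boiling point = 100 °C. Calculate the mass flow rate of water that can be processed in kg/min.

Δh = 4.18×(100−43.7) + 2256 + 1.97×(144−100) = 2578 kJ/kg
Q = 4.38 MW = 4380 kJ/s = 262800 kJ/min
ṁ = Q/Δh = 262800 / 2578 = 101.94 kg/min

ṁ = 102 kg/min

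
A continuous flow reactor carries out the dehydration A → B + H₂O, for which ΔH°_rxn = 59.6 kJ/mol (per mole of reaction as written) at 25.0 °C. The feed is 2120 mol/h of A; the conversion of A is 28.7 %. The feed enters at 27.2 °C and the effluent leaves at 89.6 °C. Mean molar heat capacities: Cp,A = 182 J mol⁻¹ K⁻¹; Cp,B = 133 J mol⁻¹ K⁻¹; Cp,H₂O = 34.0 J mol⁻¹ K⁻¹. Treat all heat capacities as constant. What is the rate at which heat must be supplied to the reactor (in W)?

Extent of reaction ξ = 0.287 × 2120 = 608.44 mol/h
Reaction term: ξ·ΔH°_rxn = 608.44 × 59.6 = 36263 kJ/h
Sensible, feed 27.2→25 °C: -848.85 kJ/h
Outlet flows (mol/h): A 1511.6, B 608.44, H₂O 608.44
Sensible, products 25→89.6 °C: 24336 kJ/h
Q = ΔH = 59750 kJ/h = 16.597 kW
Heat supplied = 16597 W

Q_in = 16600 W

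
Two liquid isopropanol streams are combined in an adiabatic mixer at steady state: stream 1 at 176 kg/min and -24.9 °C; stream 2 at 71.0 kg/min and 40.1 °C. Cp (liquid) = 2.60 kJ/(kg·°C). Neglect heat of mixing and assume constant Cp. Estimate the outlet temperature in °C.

T_out = -6.22 °C

Energy balance with Q = 0: Σ ṁᵢCp,ᵢ(T_out − Tᵢ) = 0
T_out = Σ ṁᵢCp,ᵢTᵢ / Σ ṁᵢCp,ᵢ
      = -3991.8 / 642.2 = -6.2158 °C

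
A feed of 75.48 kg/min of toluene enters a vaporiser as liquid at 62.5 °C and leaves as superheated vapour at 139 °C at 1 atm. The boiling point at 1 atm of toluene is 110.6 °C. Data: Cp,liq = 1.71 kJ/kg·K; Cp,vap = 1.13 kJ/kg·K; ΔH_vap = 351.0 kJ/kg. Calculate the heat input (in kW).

liquid 62.5→110.6 °C: 82.251 kJ/kg
vaporisation at 110.6 °C: 351 kJ/kg
vapour 110.6→139 °C: 32.092 kJ/kg
Δh = 82.251 + 351 + 32.092 = 465.34 kJ/kg
Q = ṁ·Δh = 75.48 kg/min × 465.34 kJ/kg = 35124 kJ/min
|Q| = 585.4 kW

Q = 585 kW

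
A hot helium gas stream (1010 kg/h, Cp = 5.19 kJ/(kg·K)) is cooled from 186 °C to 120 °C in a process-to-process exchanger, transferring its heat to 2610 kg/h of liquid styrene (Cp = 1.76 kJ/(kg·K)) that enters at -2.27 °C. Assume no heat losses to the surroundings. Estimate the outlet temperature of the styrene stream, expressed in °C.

Heat released by hot stream: Q = 1010 × 5.19 × (186 − 120) = 345970 kJ/h
Energy balance on cold side (adiabatic exchanger): Q = ṁ_c·Cp_c·(T_c,out − T_c,in)
T_c,out = -2.27 + 345970/(2610 × 1.76) = 73.045 °C

T_c,out = 73.0 °C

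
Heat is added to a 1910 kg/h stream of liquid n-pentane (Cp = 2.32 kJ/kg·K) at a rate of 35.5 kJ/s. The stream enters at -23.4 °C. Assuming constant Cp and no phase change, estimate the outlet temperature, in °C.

T_out = 5.44 °C

Q = 35.5 kJ/s = 127800 kJ/h
ΔT = Q/(ṁ·Cp) = 127800/(1910×2.32) = 28.841 K
T_out = -23.4 + 28.841 = 5.4409 °C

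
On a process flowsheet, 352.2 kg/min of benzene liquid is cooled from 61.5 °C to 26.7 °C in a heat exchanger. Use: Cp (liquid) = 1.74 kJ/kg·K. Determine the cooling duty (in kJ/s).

Q_c = 355 kJ/s

Q = ṁ·Cp·ΔT = 352.2 × 1.74 × (26.7 − 61.5) = -21326 kJ/min
Converting: 21326 / 60 s = 355.44 kW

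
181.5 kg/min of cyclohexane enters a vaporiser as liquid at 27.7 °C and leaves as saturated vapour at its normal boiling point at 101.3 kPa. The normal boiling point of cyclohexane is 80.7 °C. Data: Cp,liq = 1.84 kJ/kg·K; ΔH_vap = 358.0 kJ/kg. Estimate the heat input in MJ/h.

liquid 27.7→80.7 °C: 97.52 kJ/kg
vaporisation at 80.7 °C: 358 kJ/kg
Δh = 97.52 + 358 = 455.52 kJ/kg
Q = ṁ·Δh = 181.5 kg/min × 455.52 kJ/kg = 82677 kJ/min
|Q| = 1377.9 kW = 4960.6 MJ/h

Q = 4960 MJ/h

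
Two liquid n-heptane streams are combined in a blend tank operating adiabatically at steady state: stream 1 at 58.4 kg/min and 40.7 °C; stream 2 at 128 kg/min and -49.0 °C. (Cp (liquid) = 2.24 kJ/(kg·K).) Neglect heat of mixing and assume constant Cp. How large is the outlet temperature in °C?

T_out = -20.9 °C

No heat crosses the boundary, so H_out = H_in.
T_out = Σ ṁᵢCp,ᵢTᵢ / Σ ṁᵢCp,ᵢ
      = -8725.1 / 417.54 = -20.897 °C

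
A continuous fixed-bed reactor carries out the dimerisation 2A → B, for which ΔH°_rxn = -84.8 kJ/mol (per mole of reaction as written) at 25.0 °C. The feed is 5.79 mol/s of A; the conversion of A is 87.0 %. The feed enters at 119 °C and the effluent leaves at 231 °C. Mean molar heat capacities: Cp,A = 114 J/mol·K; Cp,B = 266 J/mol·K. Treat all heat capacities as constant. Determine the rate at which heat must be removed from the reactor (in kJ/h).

Extent of reaction ξ = 0.870 × 5.79 / 2 = 2.5187 mol/s
Reaction term: ξ·ΔH°_rxn = 2.5187 × -84.8 = -213.58 kJ/s
Sensible, feed 119→25 °C: -62.046 kJ/s
Outlet flows (mol/s): A 0.7527, B 2.5187
Sensible, products 25→231 °C: 155.69 kJ/s
Q = ΔH = -119.94 kJ/s = -119.94 kW
Heat removed = 431780 kJ/h

Q_out = 432000 kJ/h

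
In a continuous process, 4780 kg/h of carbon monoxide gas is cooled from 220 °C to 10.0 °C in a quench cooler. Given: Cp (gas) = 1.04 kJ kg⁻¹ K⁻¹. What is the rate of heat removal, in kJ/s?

Q = ṁ·Cp·ΔT = 4780 × 1.04 × (10.0 − 220) = -1.044e+06 kJ/h
Converting: 1.044e+06 / 3600 s = 289.99 kW

Q_c = 290 kJ/s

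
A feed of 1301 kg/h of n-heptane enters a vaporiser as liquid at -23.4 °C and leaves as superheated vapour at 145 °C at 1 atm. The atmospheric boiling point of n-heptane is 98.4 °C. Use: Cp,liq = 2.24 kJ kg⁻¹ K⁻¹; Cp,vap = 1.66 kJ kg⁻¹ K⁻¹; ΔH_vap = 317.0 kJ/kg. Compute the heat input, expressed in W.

Q = 241000 W

liquid -23.4→98.4 °C: 272.83 kJ/kg
vaporisation at 98.4 °C: 317 kJ/kg
vapour 98.4→145 °C: 77.356 kJ/kg
Δh = 272.83 + 317 + 77.356 = 667.19 kJ/kg
Q = ṁ·Δh = 1301 kg/h × 667.19 kJ/kg = 868010 kJ/h
|Q| = 241.11 kW = 241110 W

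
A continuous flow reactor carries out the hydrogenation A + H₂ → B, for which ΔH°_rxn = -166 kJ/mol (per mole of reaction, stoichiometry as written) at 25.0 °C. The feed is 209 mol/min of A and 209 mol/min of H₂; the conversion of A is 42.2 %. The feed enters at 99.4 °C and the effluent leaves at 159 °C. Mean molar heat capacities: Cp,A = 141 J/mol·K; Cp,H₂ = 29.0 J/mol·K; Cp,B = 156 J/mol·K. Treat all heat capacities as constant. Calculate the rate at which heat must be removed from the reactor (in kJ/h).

Q_out = 761000 kJ/h

Extent of reaction ξ = 0.422 × 209 = 88.198 mol/min
Reaction term: ξ·ΔH°_rxn = 88.198 × -166 = -14641 kJ/min
Sensible, feed 99.4→25 °C: -2643.4 kJ/min
Outlet flows (mol/min): A 120.8, H₂ 120.8, B 88.198
Sensible, products 25→159 °C: 4595.6 kJ/min
Q = ΔH = -12689 kJ/min = -211.48 kW
Heat removed = 761320 kJ/h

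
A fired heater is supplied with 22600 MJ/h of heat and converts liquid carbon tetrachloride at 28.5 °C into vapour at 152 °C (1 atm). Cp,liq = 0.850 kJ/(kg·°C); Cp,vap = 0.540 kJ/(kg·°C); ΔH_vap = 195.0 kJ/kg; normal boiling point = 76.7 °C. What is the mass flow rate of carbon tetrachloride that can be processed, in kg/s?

ṁ = 22.7 kg/s

Δh = 0.850×(76.7−28.5) + 195.0 + 0.540×(152−76.7) = 276.63 kJ/kg
Q = 22600 MJ/h = 6277.8 kJ/s = 6277.8 kJ/s
ṁ = Q/Δh = 6277.8 / 276.63 = 22.694 kg/s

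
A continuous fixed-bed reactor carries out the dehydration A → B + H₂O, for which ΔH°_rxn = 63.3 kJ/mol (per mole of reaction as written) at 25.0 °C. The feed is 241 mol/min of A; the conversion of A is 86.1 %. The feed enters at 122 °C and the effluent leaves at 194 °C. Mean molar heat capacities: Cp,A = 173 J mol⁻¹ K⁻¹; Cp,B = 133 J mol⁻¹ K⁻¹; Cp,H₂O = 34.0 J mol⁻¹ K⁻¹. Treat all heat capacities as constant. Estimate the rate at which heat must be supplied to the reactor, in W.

Extent of reaction ξ = 0.861 × 241 = 207.5 mol/min
Reaction term: ξ·ΔH°_rxn = 207.5 × 63.3 = 13135 kJ/min
Sensible, feed 122→25 °C: -4044.2 kJ/min
Outlet flows (mol/min): A 33.499, B 207.5, H₂O 207.5
Sensible, products 25→194 °C: 6835.7 kJ/min
Q = ΔH = 15926 kJ/min = 265.44 kW
Heat supplied = 265440 W

Q_in = 265000 W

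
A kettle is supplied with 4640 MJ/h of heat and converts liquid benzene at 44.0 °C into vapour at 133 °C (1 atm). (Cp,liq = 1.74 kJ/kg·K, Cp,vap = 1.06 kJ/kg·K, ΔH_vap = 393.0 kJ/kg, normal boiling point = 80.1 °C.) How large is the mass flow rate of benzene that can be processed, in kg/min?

Δh = 1.74×(80.1−44.0) + 393.0 + 1.06×(133−80.1) = 511.89 kJ/kg
Q = 4640 MJ/h = 1288.9 kJ/s = 77333 kJ/min
ṁ = Q/Δh = 77333 / 511.89 = 151.07 kg/min

ṁ = 151 kg/min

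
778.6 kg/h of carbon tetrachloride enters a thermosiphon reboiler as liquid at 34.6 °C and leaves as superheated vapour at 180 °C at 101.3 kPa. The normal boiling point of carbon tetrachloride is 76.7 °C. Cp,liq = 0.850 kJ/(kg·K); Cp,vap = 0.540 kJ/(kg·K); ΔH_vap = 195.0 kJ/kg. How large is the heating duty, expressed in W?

liquid 34.6→76.7 °C: 35.785 kJ/kg
vaporisation at 76.7 °C: 195 kJ/kg
vapour 76.7→180 °C: 55.782 kJ/kg
Δh = 35.785 + 195 + 55.782 = 286.57 kJ/kg
Q = ṁ·Δh = 778.6 kg/h × 286.57 kJ/kg = 223120 kJ/h
|Q| = 61.978 kW = 61978 W

Q = 62000 W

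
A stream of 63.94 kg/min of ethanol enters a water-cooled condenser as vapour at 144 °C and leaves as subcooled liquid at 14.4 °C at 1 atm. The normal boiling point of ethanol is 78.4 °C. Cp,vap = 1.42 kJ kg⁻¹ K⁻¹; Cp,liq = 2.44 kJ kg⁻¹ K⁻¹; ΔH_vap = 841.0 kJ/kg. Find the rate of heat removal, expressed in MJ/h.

vapour 144→78.4 °C: -93.152 kJ/kg
condensation at 78.4 °C: -841 kJ/kg
liquid 78.4→14.4 °C: -156.16 kJ/kg
Δh = -93.152 + -841 + -156.16 = -1090.3 kJ/kg
Q = ṁ·Δh = 63.94 kg/min × -1090.3 kJ/kg = -69715 kJ/min
|Q| = 1161.9 kW = 4182.9 MJ/h

Q_c = 4180 MJ/h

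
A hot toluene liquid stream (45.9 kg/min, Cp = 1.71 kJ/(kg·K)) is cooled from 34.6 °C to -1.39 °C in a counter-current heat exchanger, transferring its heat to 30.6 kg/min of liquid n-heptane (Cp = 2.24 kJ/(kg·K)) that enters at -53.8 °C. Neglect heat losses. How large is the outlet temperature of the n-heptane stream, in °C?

Heat released by hot stream: Q = 45.9 × 1.71 × (34.6 − -1.39) = 2824.8 kJ/min
Energy balance on cold side (adiabatic exchanger): Q = ṁ_c·Cp_c·(T_c,out − T_c,in)
T_c,out = -53.8 + 2824.8/(30.6 × 2.24) = -12.588 °C

T_c,out = -12.6 °C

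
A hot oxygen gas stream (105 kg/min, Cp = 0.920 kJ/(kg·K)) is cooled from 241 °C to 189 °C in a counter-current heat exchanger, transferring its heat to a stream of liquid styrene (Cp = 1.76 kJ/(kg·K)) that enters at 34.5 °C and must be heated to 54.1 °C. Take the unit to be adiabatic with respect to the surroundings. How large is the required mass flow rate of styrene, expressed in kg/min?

ṁ_c = 146 kg/min

Heat released by hot stream: Q = 105 × 0.920 × (241 − 189) = 5023.2 kJ/min
Energy balance on cold side (adiabatic exchanger): Q = ṁ_c·Cp_c·(T_c,out − T_c,in)
ṁ_c = 5023.2 / [1.76 × (54.1 − 34.5)] = 145.62 kg/min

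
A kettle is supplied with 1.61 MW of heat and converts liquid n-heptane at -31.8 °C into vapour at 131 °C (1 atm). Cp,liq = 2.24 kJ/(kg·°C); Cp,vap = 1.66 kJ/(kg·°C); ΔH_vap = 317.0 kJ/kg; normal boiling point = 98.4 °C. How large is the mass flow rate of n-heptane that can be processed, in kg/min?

Δh = 2.24×(98.4−-31.8) + 317.0 + 1.66×(131−98.4) = 662.76 kJ/kg
Q = 1.61 MW = 1610 kJ/s = 96600 kJ/min
ṁ = Q/Δh = 96600 / 662.76 = 145.75 kg/min

ṁ = 146 kg/min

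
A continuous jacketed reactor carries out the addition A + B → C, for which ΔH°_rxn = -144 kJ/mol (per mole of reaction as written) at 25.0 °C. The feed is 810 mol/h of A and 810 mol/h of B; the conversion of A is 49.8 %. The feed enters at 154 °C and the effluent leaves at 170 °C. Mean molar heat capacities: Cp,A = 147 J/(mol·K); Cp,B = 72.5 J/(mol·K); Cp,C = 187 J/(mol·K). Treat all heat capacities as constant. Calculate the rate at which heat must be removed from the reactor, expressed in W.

Q_out = 15900 W

Extent of reaction ξ = 0.498 × 810 = 403.38 mol/h
Reaction term: ξ·ΔH°_rxn = 403.38 × -144 = -58087 kJ/h
Sensible, feed 154→25 °C: -22936 kJ/h
Outlet flows (mol/h): A 406.62, B 406.62, C 403.38
Sensible, products 25→170 °C: 23879 kJ/h
Q = ΔH = -57143 kJ/h = -15.873 kW
Heat removed = 15873 W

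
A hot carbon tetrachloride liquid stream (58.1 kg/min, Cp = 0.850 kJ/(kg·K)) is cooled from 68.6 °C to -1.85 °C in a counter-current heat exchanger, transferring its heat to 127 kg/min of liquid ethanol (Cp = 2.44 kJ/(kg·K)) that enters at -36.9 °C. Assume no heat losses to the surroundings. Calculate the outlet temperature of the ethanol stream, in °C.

Heat released by hot stream: Q = 58.1 × 0.850 × (68.6 − -1.85) = 3479.2 kJ/min
Energy balance on cold side (adiabatic exchanger): Q = ṁ_c·Cp_c·(T_c,out − T_c,in)
T_c,out = -36.9 + 3479.2/(127 × 2.44) = -25.673 °C

T_c,out = -25.7 °C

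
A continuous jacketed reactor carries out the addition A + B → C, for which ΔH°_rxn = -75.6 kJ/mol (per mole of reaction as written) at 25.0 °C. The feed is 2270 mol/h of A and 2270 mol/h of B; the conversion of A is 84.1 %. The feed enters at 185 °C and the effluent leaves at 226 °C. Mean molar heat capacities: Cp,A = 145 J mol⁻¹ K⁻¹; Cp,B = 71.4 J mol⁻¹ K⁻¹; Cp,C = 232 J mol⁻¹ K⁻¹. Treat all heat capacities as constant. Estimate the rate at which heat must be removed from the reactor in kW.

Extent of reaction ξ = 0.841 × 2270 = 1909.1 mol/h
Reaction term: ξ·ΔH°_rxn = 1909.1 × -75.6 = -144330 kJ/h
Sensible, feed 185→25 °C: -78596 kJ/h
Outlet flows (mol/h): A 360.93, B 360.93, C 1909.1
Sensible, products 25→226 °C: 104720 kJ/h
Q = ΔH = -118200 kJ/h = -32.833 kW
Heat removed = 32.833 kW

Q_out = 32.8 kW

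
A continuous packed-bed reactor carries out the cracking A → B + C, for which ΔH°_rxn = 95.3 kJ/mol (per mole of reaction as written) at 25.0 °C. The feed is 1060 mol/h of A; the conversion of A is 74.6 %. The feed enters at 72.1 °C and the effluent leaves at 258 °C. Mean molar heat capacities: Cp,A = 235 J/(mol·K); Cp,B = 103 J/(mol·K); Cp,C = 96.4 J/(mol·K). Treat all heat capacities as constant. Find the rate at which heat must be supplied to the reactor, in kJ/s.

Q_in = 32.0 kJ/s

Extent of reaction ξ = 0.746 × 1060 = 790.76 mol/h
Reaction term: ξ·ΔH°_rxn = 790.76 × 95.3 = 75359 kJ/h
Sensible, feed 72.1→25 °C: -11733 kJ/h
Outlet flows (mol/h): A 269.24, B 790.76, C 790.76
Sensible, products 25→258 °C: 51481 kJ/h
Q = ΔH = 115110 kJ/h = 31.974 kW
Heat supplied = 31.974 kJ/s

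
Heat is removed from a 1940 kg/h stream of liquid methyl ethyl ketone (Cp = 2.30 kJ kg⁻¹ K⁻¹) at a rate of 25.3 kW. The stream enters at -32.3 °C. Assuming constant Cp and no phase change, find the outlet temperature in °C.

Q = 25.3 kW = 91080 kJ/h
ΔT = Q/(ṁ·Cp) = 91080/(1940×2.30) = 20.412 K
T_out = -32.3 − 20.412 = -52.712 °C

T_out = -52.7 °C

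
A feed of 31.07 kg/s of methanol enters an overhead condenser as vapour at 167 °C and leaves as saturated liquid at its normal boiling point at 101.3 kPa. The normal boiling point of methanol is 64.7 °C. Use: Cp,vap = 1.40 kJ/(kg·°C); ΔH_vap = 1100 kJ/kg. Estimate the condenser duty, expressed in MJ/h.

vapour 167→64.7 °C: -143.22 kJ/kg
condensation at 64.7 °C: -1100 kJ/kg
Δh = -143.22 + -1100 = -1243.2 kJ/kg
Q = ṁ·Δh = 31.07 kg/s × -1243.2 kJ/kg = -38627 kJ/s
|Q| = 38627 kW = 139060 MJ/h

Q_c = 139000 MJ/h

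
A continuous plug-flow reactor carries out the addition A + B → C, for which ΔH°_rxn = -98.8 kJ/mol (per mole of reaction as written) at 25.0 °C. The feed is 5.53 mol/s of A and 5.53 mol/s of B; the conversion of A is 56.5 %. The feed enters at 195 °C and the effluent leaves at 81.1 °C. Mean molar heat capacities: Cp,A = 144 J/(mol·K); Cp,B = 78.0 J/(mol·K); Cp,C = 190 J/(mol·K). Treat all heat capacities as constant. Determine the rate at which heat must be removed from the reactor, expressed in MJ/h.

Extent of reaction ξ = 0.565 × 5.53 = 3.1244 mol/s
Reaction term: ξ·ΔH°_rxn = 3.1244 × -98.8 = -308.7 kJ/s
Sensible, feed 195→25 °C: -208.7 kJ/s
Outlet flows (mol/s): A 2.4056, B 2.4056, C 3.1244
Sensible, products 25→81.1 °C: 63.263 kJ/s
Q = ΔH = -454.14 kJ/s = -454.14 kW
Heat removed = 1634.9 MJ/h

Q_out = 1630 MJ/h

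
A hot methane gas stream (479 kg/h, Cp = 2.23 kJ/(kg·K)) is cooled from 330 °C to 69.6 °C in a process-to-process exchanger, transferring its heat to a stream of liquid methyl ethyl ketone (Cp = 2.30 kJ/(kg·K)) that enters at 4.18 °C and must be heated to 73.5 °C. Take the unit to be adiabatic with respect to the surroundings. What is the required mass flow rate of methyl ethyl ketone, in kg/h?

ṁ_c = 1740 kg/h

Heat released by hot stream: Q = 479 × 2.23 × (330 − 69.6) = 278150 kJ/h
Energy balance on cold side (adiabatic exchanger): Q = ṁ_c·Cp_c·(T_c,out − T_c,in)
ṁ_c = 278150 / [2.30 × (73.5 − 4.18)] = 1744.6 kg/h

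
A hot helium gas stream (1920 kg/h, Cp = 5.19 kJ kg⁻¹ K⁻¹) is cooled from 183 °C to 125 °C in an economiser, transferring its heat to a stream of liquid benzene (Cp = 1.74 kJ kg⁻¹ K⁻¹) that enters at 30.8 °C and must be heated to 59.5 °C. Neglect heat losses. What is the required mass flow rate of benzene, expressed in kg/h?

ṁ_c = 11600 kg/h

Heat released by hot stream: Q = 1920 × 5.19 × (183 − 125) = 577960 kJ/h
Energy balance on cold side (adiabatic exchanger): Q = ṁ_c·Cp_c·(T_c,out − T_c,in)
ṁ_c = 577960 / [1.74 × (59.5 − 30.8)] = 11574 kg/h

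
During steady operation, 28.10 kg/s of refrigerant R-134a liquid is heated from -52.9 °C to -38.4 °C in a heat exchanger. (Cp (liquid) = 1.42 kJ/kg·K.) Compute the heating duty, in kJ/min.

Q = ṁ·Cp·ΔT = 28.10 × 1.42 × (-38.4 − -52.9) = 578.58 kJ/s
Heating duty = 34715 kJ/min

Q = 34700 kJ/min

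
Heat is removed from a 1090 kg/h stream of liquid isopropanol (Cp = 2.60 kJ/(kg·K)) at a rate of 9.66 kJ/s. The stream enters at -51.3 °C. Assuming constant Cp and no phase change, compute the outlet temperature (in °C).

T_out = -63.6 °C

Q = 9.66 kJ/s = 34776 kJ/h
ΔT = Q/(ṁ·Cp) = 34776/(1090×2.60) = 12.271 K
T_out = -51.3 − 12.271 = -63.571 °C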